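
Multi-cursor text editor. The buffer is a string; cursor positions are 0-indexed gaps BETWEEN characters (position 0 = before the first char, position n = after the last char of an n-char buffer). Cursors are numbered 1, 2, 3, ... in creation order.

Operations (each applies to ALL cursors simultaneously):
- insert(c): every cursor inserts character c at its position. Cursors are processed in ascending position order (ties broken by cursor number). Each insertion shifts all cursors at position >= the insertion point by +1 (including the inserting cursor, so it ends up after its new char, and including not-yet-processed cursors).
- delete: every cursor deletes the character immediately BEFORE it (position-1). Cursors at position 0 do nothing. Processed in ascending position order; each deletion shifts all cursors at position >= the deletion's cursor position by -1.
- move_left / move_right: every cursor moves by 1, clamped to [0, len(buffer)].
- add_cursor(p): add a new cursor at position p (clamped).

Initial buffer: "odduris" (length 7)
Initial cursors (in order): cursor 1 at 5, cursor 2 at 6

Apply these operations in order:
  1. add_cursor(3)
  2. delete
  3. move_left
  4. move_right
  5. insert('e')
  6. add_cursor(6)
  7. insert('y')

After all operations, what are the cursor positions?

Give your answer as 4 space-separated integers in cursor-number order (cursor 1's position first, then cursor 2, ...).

Answer: 10 10 4 10

Derivation:
After op 1 (add_cursor(3)): buffer="odduris" (len 7), cursors c3@3 c1@5 c2@6, authorship .......
After op 2 (delete): buffer="odus" (len 4), cursors c3@2 c1@3 c2@3, authorship ....
After op 3 (move_left): buffer="odus" (len 4), cursors c3@1 c1@2 c2@2, authorship ....
After op 4 (move_right): buffer="odus" (len 4), cursors c3@2 c1@3 c2@3, authorship ....
After op 5 (insert('e')): buffer="odeuees" (len 7), cursors c3@3 c1@6 c2@6, authorship ..3.12.
After op 6 (add_cursor(6)): buffer="odeuees" (len 7), cursors c3@3 c1@6 c2@6 c4@6, authorship ..3.12.
After op 7 (insert('y')): buffer="odeyueeyyys" (len 11), cursors c3@4 c1@10 c2@10 c4@10, authorship ..33.12124.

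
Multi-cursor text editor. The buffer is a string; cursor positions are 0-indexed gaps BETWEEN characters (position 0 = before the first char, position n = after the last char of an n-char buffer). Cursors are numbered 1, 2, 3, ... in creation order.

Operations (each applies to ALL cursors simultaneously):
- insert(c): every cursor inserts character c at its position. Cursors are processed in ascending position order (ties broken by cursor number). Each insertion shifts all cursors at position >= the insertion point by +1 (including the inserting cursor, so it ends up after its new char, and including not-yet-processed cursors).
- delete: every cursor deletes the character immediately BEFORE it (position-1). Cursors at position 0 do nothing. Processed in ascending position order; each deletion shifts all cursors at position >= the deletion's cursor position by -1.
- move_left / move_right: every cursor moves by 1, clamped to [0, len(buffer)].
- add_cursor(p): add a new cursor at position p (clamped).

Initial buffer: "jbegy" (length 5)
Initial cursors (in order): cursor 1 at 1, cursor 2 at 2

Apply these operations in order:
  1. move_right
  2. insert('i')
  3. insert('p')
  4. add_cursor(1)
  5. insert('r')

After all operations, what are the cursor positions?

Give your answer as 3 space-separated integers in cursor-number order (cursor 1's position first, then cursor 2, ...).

After op 1 (move_right): buffer="jbegy" (len 5), cursors c1@2 c2@3, authorship .....
After op 2 (insert('i')): buffer="jbieigy" (len 7), cursors c1@3 c2@5, authorship ..1.2..
After op 3 (insert('p')): buffer="jbipeipgy" (len 9), cursors c1@4 c2@7, authorship ..11.22..
After op 4 (add_cursor(1)): buffer="jbipeipgy" (len 9), cursors c3@1 c1@4 c2@7, authorship ..11.22..
After op 5 (insert('r')): buffer="jrbipreiprgy" (len 12), cursors c3@2 c1@6 c2@10, authorship .3.111.222..

Answer: 6 10 2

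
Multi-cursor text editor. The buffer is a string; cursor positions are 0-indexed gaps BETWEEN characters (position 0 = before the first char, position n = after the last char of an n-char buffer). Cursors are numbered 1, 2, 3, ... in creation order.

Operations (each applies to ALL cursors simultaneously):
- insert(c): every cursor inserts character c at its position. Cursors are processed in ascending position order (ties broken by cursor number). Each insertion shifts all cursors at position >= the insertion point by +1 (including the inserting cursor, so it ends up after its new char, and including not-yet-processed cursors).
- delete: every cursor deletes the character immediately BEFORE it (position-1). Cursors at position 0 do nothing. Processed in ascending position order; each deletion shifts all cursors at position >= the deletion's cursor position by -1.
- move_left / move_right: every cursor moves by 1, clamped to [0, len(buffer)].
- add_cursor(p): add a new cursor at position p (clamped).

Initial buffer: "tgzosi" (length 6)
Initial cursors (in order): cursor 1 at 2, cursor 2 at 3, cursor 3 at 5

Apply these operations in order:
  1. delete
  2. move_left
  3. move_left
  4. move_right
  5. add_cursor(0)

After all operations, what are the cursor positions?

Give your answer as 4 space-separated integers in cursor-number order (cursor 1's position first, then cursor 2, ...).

After op 1 (delete): buffer="toi" (len 3), cursors c1@1 c2@1 c3@2, authorship ...
After op 2 (move_left): buffer="toi" (len 3), cursors c1@0 c2@0 c3@1, authorship ...
After op 3 (move_left): buffer="toi" (len 3), cursors c1@0 c2@0 c3@0, authorship ...
After op 4 (move_right): buffer="toi" (len 3), cursors c1@1 c2@1 c3@1, authorship ...
After op 5 (add_cursor(0)): buffer="toi" (len 3), cursors c4@0 c1@1 c2@1 c3@1, authorship ...

Answer: 1 1 1 0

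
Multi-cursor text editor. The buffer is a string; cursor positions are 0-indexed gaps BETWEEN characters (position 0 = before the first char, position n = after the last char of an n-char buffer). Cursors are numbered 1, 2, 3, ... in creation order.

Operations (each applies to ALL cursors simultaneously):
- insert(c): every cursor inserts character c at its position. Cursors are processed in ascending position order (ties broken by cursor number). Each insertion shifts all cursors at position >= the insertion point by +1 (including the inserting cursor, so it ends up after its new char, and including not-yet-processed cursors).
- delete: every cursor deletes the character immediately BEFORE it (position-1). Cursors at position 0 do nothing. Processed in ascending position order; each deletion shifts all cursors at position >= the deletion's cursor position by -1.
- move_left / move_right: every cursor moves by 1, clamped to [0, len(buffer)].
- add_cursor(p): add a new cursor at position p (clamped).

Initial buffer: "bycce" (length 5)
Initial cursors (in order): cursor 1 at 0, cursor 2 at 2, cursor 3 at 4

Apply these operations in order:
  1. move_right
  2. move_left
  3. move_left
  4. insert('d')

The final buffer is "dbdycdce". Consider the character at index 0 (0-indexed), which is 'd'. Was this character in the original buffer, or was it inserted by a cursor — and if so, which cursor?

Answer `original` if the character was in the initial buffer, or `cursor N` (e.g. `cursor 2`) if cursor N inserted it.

Answer: cursor 1

Derivation:
After op 1 (move_right): buffer="bycce" (len 5), cursors c1@1 c2@3 c3@5, authorship .....
After op 2 (move_left): buffer="bycce" (len 5), cursors c1@0 c2@2 c3@4, authorship .....
After op 3 (move_left): buffer="bycce" (len 5), cursors c1@0 c2@1 c3@3, authorship .....
After op 4 (insert('d')): buffer="dbdycdce" (len 8), cursors c1@1 c2@3 c3@6, authorship 1.2..3..
Authorship (.=original, N=cursor N): 1 . 2 . . 3 . .
Index 0: author = 1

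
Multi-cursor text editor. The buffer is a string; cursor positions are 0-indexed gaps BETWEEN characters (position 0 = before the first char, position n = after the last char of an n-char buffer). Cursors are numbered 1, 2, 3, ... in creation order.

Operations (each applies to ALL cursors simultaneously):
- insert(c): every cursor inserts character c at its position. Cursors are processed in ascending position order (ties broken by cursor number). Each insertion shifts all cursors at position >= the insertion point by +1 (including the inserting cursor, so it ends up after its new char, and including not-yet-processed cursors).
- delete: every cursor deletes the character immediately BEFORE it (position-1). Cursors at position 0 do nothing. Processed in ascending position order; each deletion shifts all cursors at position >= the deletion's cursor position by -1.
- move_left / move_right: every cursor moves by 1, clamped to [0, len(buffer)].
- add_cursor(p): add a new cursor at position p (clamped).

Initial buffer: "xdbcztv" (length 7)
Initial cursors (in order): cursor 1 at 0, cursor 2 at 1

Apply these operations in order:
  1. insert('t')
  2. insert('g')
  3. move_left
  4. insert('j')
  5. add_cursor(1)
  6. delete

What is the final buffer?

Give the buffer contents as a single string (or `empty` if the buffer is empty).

After op 1 (insert('t')): buffer="txtdbcztv" (len 9), cursors c1@1 c2@3, authorship 1.2......
After op 2 (insert('g')): buffer="tgxtgdbcztv" (len 11), cursors c1@2 c2@5, authorship 11.22......
After op 3 (move_left): buffer="tgxtgdbcztv" (len 11), cursors c1@1 c2@4, authorship 11.22......
After op 4 (insert('j')): buffer="tjgxtjgdbcztv" (len 13), cursors c1@2 c2@6, authorship 111.222......
After op 5 (add_cursor(1)): buffer="tjgxtjgdbcztv" (len 13), cursors c3@1 c1@2 c2@6, authorship 111.222......
After op 6 (delete): buffer="gxtgdbcztv" (len 10), cursors c1@0 c3@0 c2@3, authorship 1.22......

Answer: gxtgdbcztv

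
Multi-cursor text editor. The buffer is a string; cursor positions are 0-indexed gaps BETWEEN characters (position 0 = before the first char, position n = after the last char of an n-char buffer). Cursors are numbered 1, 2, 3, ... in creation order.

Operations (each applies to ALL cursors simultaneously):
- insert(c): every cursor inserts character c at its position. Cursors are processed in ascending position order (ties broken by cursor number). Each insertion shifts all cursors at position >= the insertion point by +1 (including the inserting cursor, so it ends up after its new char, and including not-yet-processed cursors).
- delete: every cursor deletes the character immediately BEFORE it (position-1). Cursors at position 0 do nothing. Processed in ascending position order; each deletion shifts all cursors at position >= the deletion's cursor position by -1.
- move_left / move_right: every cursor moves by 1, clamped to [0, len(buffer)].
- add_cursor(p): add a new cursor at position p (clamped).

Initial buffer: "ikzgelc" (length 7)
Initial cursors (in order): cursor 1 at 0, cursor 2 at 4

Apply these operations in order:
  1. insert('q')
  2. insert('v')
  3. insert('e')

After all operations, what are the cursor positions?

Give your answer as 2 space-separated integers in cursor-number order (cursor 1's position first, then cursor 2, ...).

Answer: 3 10

Derivation:
After op 1 (insert('q')): buffer="qikzgqelc" (len 9), cursors c1@1 c2@6, authorship 1....2...
After op 2 (insert('v')): buffer="qvikzgqvelc" (len 11), cursors c1@2 c2@8, authorship 11....22...
After op 3 (insert('e')): buffer="qveikzgqveelc" (len 13), cursors c1@3 c2@10, authorship 111....222...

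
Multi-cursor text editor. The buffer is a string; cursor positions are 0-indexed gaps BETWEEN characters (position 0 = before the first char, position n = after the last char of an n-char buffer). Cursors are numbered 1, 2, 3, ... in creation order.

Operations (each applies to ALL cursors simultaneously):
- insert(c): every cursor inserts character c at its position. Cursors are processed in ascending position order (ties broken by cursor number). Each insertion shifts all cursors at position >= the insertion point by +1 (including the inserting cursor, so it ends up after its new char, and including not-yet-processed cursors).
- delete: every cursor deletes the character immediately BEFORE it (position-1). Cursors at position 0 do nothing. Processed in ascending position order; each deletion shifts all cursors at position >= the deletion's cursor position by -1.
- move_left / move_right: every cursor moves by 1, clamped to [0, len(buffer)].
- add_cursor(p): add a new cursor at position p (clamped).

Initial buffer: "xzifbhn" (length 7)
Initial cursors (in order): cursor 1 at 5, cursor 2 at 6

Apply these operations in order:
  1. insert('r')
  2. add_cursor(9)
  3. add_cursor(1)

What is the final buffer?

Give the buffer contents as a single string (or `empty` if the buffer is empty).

After op 1 (insert('r')): buffer="xzifbrhrn" (len 9), cursors c1@6 c2@8, authorship .....1.2.
After op 2 (add_cursor(9)): buffer="xzifbrhrn" (len 9), cursors c1@6 c2@8 c3@9, authorship .....1.2.
After op 3 (add_cursor(1)): buffer="xzifbrhrn" (len 9), cursors c4@1 c1@6 c2@8 c3@9, authorship .....1.2.

Answer: xzifbrhrn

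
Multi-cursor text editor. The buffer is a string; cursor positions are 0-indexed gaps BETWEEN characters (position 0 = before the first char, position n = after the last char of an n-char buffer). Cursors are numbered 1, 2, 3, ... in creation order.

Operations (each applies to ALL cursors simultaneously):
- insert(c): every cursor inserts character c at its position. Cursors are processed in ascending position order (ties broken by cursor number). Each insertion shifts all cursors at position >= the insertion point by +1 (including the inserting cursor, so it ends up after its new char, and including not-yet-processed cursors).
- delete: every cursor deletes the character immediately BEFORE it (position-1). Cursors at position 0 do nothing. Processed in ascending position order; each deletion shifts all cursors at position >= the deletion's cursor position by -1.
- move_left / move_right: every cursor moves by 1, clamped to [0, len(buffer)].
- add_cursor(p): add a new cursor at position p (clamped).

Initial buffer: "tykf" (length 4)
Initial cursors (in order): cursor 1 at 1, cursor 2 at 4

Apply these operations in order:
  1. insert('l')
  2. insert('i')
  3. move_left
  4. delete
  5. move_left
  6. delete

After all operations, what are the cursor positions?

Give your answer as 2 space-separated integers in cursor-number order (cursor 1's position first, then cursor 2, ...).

After op 1 (insert('l')): buffer="tlykfl" (len 6), cursors c1@2 c2@6, authorship .1...2
After op 2 (insert('i')): buffer="tliykfli" (len 8), cursors c1@3 c2@8, authorship .11...22
After op 3 (move_left): buffer="tliykfli" (len 8), cursors c1@2 c2@7, authorship .11...22
After op 4 (delete): buffer="tiykfi" (len 6), cursors c1@1 c2@5, authorship .1...2
After op 5 (move_left): buffer="tiykfi" (len 6), cursors c1@0 c2@4, authorship .1...2
After op 6 (delete): buffer="tiyfi" (len 5), cursors c1@0 c2@3, authorship .1..2

Answer: 0 3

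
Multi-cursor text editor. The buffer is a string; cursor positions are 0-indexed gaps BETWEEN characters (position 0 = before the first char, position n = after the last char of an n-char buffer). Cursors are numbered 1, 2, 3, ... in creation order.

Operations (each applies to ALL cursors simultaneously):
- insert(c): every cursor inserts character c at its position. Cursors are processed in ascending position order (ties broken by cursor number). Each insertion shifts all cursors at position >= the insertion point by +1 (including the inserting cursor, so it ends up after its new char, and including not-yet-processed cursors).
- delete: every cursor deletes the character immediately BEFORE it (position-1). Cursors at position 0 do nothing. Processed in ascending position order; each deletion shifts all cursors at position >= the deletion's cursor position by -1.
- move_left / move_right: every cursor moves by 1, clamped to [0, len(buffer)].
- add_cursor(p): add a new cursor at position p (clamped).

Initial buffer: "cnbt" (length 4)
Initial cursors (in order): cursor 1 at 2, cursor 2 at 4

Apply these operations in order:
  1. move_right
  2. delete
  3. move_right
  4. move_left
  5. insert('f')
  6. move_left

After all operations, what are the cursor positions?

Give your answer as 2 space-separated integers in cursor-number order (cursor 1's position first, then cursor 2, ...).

After op 1 (move_right): buffer="cnbt" (len 4), cursors c1@3 c2@4, authorship ....
After op 2 (delete): buffer="cn" (len 2), cursors c1@2 c2@2, authorship ..
After op 3 (move_right): buffer="cn" (len 2), cursors c1@2 c2@2, authorship ..
After op 4 (move_left): buffer="cn" (len 2), cursors c1@1 c2@1, authorship ..
After op 5 (insert('f')): buffer="cffn" (len 4), cursors c1@3 c2@3, authorship .12.
After op 6 (move_left): buffer="cffn" (len 4), cursors c1@2 c2@2, authorship .12.

Answer: 2 2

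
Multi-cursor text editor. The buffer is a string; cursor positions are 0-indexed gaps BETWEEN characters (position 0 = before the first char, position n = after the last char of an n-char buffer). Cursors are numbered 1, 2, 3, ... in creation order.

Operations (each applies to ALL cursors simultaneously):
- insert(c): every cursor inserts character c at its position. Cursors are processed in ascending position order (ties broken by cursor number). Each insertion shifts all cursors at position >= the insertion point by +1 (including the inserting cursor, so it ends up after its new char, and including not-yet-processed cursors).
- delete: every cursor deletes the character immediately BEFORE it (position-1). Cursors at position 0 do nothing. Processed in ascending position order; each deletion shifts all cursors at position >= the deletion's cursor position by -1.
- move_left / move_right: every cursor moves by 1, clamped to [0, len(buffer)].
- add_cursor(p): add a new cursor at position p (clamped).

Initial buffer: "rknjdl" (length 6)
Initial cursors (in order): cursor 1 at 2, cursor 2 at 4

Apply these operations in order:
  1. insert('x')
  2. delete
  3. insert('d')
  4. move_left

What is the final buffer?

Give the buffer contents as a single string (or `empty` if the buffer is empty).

After op 1 (insert('x')): buffer="rkxnjxdl" (len 8), cursors c1@3 c2@6, authorship ..1..2..
After op 2 (delete): buffer="rknjdl" (len 6), cursors c1@2 c2@4, authorship ......
After op 3 (insert('d')): buffer="rkdnjddl" (len 8), cursors c1@3 c2@6, authorship ..1..2..
After op 4 (move_left): buffer="rkdnjddl" (len 8), cursors c1@2 c2@5, authorship ..1..2..

Answer: rkdnjddl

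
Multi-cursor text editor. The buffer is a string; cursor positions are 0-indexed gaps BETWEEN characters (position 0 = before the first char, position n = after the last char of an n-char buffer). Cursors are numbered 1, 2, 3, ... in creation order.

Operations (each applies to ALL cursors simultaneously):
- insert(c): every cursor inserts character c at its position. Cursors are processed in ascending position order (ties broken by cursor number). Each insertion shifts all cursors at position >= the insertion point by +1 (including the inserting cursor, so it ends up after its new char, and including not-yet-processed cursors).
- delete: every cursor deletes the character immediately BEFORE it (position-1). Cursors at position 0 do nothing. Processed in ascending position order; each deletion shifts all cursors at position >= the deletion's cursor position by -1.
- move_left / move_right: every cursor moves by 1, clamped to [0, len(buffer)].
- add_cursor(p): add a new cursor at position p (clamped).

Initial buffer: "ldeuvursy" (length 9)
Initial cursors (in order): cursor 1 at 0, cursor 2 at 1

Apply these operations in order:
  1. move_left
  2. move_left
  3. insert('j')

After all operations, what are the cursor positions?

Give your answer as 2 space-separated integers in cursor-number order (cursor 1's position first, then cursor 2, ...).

After op 1 (move_left): buffer="ldeuvursy" (len 9), cursors c1@0 c2@0, authorship .........
After op 2 (move_left): buffer="ldeuvursy" (len 9), cursors c1@0 c2@0, authorship .........
After op 3 (insert('j')): buffer="jjldeuvursy" (len 11), cursors c1@2 c2@2, authorship 12.........

Answer: 2 2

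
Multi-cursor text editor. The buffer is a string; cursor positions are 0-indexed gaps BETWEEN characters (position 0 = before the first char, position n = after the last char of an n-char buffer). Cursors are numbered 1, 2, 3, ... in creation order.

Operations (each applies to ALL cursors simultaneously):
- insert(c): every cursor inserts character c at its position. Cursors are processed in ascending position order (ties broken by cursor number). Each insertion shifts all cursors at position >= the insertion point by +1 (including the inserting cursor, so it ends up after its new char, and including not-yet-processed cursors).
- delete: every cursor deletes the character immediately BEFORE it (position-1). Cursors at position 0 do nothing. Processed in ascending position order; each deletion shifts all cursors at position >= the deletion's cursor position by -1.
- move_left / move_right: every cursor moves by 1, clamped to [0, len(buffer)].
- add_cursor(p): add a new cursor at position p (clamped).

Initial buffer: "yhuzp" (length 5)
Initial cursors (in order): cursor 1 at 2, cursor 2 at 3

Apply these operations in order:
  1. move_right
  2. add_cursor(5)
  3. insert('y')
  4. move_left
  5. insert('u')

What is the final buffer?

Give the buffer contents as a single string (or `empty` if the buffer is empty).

Answer: yhuuyzuypuy

Derivation:
After op 1 (move_right): buffer="yhuzp" (len 5), cursors c1@3 c2@4, authorship .....
After op 2 (add_cursor(5)): buffer="yhuzp" (len 5), cursors c1@3 c2@4 c3@5, authorship .....
After op 3 (insert('y')): buffer="yhuyzypy" (len 8), cursors c1@4 c2@6 c3@8, authorship ...1.2.3
After op 4 (move_left): buffer="yhuyzypy" (len 8), cursors c1@3 c2@5 c3@7, authorship ...1.2.3
After op 5 (insert('u')): buffer="yhuuyzuypuy" (len 11), cursors c1@4 c2@7 c3@10, authorship ...11.22.33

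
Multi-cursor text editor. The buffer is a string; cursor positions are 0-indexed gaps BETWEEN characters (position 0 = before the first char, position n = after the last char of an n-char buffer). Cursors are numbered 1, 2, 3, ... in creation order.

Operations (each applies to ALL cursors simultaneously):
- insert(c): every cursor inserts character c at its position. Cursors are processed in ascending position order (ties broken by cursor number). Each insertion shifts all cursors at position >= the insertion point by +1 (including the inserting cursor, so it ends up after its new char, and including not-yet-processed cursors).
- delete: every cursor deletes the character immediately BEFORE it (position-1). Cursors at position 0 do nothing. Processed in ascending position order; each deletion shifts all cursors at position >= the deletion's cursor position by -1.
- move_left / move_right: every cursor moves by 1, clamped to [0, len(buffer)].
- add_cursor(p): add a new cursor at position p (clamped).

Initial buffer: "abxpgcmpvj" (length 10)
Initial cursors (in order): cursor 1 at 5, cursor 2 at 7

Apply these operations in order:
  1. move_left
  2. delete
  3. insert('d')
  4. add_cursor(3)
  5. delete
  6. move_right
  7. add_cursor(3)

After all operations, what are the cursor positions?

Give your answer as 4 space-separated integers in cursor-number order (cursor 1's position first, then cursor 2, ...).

After op 1 (move_left): buffer="abxpgcmpvj" (len 10), cursors c1@4 c2@6, authorship ..........
After op 2 (delete): buffer="abxgmpvj" (len 8), cursors c1@3 c2@4, authorship ........
After op 3 (insert('d')): buffer="abxdgdmpvj" (len 10), cursors c1@4 c2@6, authorship ...1.2....
After op 4 (add_cursor(3)): buffer="abxdgdmpvj" (len 10), cursors c3@3 c1@4 c2@6, authorship ...1.2....
After op 5 (delete): buffer="abgmpvj" (len 7), cursors c1@2 c3@2 c2@3, authorship .......
After op 6 (move_right): buffer="abgmpvj" (len 7), cursors c1@3 c3@3 c2@4, authorship .......
After op 7 (add_cursor(3)): buffer="abgmpvj" (len 7), cursors c1@3 c3@3 c4@3 c2@4, authorship .......

Answer: 3 4 3 3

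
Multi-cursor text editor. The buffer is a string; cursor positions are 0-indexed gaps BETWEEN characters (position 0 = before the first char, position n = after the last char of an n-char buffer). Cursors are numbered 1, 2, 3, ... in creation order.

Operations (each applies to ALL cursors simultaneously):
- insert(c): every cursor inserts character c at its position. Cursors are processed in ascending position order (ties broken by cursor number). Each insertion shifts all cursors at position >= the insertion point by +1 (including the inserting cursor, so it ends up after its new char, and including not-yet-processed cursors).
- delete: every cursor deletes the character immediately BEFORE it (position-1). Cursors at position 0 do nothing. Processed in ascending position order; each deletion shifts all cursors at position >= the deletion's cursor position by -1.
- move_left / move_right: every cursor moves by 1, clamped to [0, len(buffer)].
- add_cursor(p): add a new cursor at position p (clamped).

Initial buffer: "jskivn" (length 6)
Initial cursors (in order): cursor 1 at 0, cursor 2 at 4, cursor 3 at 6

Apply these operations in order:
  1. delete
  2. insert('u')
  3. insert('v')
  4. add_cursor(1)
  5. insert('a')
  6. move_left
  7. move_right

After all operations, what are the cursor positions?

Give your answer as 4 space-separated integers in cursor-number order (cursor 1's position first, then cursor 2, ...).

Answer: 4 10 14 2

Derivation:
After op 1 (delete): buffer="jskv" (len 4), cursors c1@0 c2@3 c3@4, authorship ....
After op 2 (insert('u')): buffer="ujskuvu" (len 7), cursors c1@1 c2@5 c3@7, authorship 1...2.3
After op 3 (insert('v')): buffer="uvjskuvvuv" (len 10), cursors c1@2 c2@7 c3@10, authorship 11...22.33
After op 4 (add_cursor(1)): buffer="uvjskuvvuv" (len 10), cursors c4@1 c1@2 c2@7 c3@10, authorship 11...22.33
After op 5 (insert('a')): buffer="uavajskuvavuva" (len 14), cursors c4@2 c1@4 c2@10 c3@14, authorship 1411...222.333
After op 6 (move_left): buffer="uavajskuvavuva" (len 14), cursors c4@1 c1@3 c2@9 c3@13, authorship 1411...222.333
After op 7 (move_right): buffer="uavajskuvavuva" (len 14), cursors c4@2 c1@4 c2@10 c3@14, authorship 1411...222.333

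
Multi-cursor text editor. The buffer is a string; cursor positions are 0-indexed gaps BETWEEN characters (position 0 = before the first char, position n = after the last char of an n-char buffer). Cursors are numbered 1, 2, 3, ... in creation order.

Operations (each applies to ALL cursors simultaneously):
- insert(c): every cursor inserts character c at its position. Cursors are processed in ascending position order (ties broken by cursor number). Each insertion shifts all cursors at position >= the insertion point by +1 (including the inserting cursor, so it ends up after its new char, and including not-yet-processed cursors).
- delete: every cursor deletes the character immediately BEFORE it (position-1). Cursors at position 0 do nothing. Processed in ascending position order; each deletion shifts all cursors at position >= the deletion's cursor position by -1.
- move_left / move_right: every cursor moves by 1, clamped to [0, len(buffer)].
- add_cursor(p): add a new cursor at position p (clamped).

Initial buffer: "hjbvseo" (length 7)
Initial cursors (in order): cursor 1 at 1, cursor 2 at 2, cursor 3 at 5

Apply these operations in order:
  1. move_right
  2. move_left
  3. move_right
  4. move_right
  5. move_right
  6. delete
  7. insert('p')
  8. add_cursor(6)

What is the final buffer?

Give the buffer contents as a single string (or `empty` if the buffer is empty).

After op 1 (move_right): buffer="hjbvseo" (len 7), cursors c1@2 c2@3 c3@6, authorship .......
After op 2 (move_left): buffer="hjbvseo" (len 7), cursors c1@1 c2@2 c3@5, authorship .......
After op 3 (move_right): buffer="hjbvseo" (len 7), cursors c1@2 c2@3 c3@6, authorship .......
After op 4 (move_right): buffer="hjbvseo" (len 7), cursors c1@3 c2@4 c3@7, authorship .......
After op 5 (move_right): buffer="hjbvseo" (len 7), cursors c1@4 c2@5 c3@7, authorship .......
After op 6 (delete): buffer="hjbe" (len 4), cursors c1@3 c2@3 c3@4, authorship ....
After op 7 (insert('p')): buffer="hjbppep" (len 7), cursors c1@5 c2@5 c3@7, authorship ...12.3
After op 8 (add_cursor(6)): buffer="hjbppep" (len 7), cursors c1@5 c2@5 c4@6 c3@7, authorship ...12.3

Answer: hjbppep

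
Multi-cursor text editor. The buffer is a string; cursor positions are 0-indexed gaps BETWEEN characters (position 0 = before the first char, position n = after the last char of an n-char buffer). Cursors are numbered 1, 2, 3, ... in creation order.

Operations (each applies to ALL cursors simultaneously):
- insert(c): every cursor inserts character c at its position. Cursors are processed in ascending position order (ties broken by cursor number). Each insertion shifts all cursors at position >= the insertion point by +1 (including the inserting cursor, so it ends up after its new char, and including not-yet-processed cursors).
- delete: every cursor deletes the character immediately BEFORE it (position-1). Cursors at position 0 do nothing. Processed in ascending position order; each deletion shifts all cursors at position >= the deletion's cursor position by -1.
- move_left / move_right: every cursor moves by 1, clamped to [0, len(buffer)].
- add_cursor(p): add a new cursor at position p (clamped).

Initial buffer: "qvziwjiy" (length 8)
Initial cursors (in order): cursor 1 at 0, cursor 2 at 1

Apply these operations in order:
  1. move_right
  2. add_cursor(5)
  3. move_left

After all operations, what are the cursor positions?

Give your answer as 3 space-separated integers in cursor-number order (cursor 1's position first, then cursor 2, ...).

After op 1 (move_right): buffer="qvziwjiy" (len 8), cursors c1@1 c2@2, authorship ........
After op 2 (add_cursor(5)): buffer="qvziwjiy" (len 8), cursors c1@1 c2@2 c3@5, authorship ........
After op 3 (move_left): buffer="qvziwjiy" (len 8), cursors c1@0 c2@1 c3@4, authorship ........

Answer: 0 1 4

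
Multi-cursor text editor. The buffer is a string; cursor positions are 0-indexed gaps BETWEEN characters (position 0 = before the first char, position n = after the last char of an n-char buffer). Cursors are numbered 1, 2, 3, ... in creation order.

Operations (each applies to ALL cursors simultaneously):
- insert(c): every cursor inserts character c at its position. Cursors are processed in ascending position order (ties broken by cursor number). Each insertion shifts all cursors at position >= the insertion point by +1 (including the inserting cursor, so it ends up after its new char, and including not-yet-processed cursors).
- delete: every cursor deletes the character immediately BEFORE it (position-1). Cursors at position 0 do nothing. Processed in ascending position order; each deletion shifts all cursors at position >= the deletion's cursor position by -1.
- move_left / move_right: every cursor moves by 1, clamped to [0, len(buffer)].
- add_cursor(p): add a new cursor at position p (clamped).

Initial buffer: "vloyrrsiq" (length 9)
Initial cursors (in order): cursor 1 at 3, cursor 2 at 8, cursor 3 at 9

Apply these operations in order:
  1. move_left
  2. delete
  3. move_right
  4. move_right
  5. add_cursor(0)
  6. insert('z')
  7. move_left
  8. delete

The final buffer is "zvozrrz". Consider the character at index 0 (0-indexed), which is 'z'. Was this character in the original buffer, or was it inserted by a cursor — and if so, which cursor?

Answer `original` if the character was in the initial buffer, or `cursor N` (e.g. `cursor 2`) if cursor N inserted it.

After op 1 (move_left): buffer="vloyrrsiq" (len 9), cursors c1@2 c2@7 c3@8, authorship .........
After op 2 (delete): buffer="voyrrq" (len 6), cursors c1@1 c2@5 c3@5, authorship ......
After op 3 (move_right): buffer="voyrrq" (len 6), cursors c1@2 c2@6 c3@6, authorship ......
After op 4 (move_right): buffer="voyrrq" (len 6), cursors c1@3 c2@6 c3@6, authorship ......
After op 5 (add_cursor(0)): buffer="voyrrq" (len 6), cursors c4@0 c1@3 c2@6 c3@6, authorship ......
After op 6 (insert('z')): buffer="zvoyzrrqzz" (len 10), cursors c4@1 c1@5 c2@10 c3@10, authorship 4...1...23
After op 7 (move_left): buffer="zvoyzrrqzz" (len 10), cursors c4@0 c1@4 c2@9 c3@9, authorship 4...1...23
After op 8 (delete): buffer="zvozrrz" (len 7), cursors c4@0 c1@3 c2@6 c3@6, authorship 4..1..3
Authorship (.=original, N=cursor N): 4 . . 1 . . 3
Index 0: author = 4

Answer: cursor 4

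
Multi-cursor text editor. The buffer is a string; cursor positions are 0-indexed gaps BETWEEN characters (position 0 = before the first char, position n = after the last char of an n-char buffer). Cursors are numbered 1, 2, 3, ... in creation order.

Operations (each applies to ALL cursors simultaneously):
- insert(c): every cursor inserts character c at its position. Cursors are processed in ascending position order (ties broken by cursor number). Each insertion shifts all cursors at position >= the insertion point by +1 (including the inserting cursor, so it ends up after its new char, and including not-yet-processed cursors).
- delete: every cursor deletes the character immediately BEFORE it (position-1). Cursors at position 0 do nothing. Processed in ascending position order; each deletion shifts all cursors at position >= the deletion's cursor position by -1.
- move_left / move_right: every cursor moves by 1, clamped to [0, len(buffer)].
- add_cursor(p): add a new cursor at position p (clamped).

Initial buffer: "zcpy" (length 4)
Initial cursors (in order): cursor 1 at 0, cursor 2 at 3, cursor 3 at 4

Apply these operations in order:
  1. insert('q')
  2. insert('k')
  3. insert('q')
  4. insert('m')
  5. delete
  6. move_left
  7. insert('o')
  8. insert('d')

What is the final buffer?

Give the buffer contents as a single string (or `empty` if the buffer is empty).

After op 1 (insert('q')): buffer="qzcpqyq" (len 7), cursors c1@1 c2@5 c3@7, authorship 1...2.3
After op 2 (insert('k')): buffer="qkzcpqkyqk" (len 10), cursors c1@2 c2@7 c3@10, authorship 11...22.33
After op 3 (insert('q')): buffer="qkqzcpqkqyqkq" (len 13), cursors c1@3 c2@9 c3@13, authorship 111...222.333
After op 4 (insert('m')): buffer="qkqmzcpqkqmyqkqm" (len 16), cursors c1@4 c2@11 c3@16, authorship 1111...2222.3333
After op 5 (delete): buffer="qkqzcpqkqyqkq" (len 13), cursors c1@3 c2@9 c3@13, authorship 111...222.333
After op 6 (move_left): buffer="qkqzcpqkqyqkq" (len 13), cursors c1@2 c2@8 c3@12, authorship 111...222.333
After op 7 (insert('o')): buffer="qkoqzcpqkoqyqkoq" (len 16), cursors c1@3 c2@10 c3@15, authorship 1111...2222.3333
After op 8 (insert('d')): buffer="qkodqzcpqkodqyqkodq" (len 19), cursors c1@4 c2@12 c3@18, authorship 11111...22222.33333

Answer: qkodqzcpqkodqyqkodq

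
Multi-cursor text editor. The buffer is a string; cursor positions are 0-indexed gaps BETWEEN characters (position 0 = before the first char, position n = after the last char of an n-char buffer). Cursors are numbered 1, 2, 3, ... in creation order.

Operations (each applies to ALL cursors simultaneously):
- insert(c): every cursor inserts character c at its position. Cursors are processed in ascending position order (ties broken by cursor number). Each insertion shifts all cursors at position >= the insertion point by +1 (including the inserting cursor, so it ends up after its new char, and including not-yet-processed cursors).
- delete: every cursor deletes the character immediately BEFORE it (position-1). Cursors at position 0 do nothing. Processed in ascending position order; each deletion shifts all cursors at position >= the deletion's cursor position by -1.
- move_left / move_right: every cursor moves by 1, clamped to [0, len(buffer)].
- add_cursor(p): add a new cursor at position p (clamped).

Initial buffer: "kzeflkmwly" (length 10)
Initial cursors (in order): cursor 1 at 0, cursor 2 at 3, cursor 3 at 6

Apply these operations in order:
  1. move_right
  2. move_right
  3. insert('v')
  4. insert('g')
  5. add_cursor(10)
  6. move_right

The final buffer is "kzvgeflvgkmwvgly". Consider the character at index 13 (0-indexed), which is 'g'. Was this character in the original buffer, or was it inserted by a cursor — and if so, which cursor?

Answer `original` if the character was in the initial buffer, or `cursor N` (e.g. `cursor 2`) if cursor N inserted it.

Answer: cursor 3

Derivation:
After op 1 (move_right): buffer="kzeflkmwly" (len 10), cursors c1@1 c2@4 c3@7, authorship ..........
After op 2 (move_right): buffer="kzeflkmwly" (len 10), cursors c1@2 c2@5 c3@8, authorship ..........
After op 3 (insert('v')): buffer="kzveflvkmwvly" (len 13), cursors c1@3 c2@7 c3@11, authorship ..1...2...3..
After op 4 (insert('g')): buffer="kzvgeflvgkmwvgly" (len 16), cursors c1@4 c2@9 c3@14, authorship ..11...22...33..
After op 5 (add_cursor(10)): buffer="kzvgeflvgkmwvgly" (len 16), cursors c1@4 c2@9 c4@10 c3@14, authorship ..11...22...33..
After op 6 (move_right): buffer="kzvgeflvgkmwvgly" (len 16), cursors c1@5 c2@10 c4@11 c3@15, authorship ..11...22...33..
Authorship (.=original, N=cursor N): . . 1 1 . . . 2 2 . . . 3 3 . .
Index 13: author = 3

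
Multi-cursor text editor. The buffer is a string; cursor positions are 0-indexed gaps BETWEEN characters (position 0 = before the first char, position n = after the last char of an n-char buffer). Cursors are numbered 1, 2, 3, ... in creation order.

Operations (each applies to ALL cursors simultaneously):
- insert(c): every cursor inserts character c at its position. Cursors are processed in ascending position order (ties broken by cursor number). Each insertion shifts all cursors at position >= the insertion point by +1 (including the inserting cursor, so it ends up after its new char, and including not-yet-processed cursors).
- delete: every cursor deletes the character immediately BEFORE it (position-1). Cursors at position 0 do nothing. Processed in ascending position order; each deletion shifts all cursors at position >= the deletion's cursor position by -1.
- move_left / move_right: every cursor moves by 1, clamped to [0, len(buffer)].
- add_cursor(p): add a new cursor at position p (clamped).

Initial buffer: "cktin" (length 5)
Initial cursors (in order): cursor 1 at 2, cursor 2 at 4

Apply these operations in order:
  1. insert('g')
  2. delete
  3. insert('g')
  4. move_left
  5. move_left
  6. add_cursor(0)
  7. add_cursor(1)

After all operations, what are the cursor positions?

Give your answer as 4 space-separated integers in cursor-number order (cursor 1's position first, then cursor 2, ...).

After op 1 (insert('g')): buffer="ckgtign" (len 7), cursors c1@3 c2@6, authorship ..1..2.
After op 2 (delete): buffer="cktin" (len 5), cursors c1@2 c2@4, authorship .....
After op 3 (insert('g')): buffer="ckgtign" (len 7), cursors c1@3 c2@6, authorship ..1..2.
After op 4 (move_left): buffer="ckgtign" (len 7), cursors c1@2 c2@5, authorship ..1..2.
After op 5 (move_left): buffer="ckgtign" (len 7), cursors c1@1 c2@4, authorship ..1..2.
After op 6 (add_cursor(0)): buffer="ckgtign" (len 7), cursors c3@0 c1@1 c2@4, authorship ..1..2.
After op 7 (add_cursor(1)): buffer="ckgtign" (len 7), cursors c3@0 c1@1 c4@1 c2@4, authorship ..1..2.

Answer: 1 4 0 1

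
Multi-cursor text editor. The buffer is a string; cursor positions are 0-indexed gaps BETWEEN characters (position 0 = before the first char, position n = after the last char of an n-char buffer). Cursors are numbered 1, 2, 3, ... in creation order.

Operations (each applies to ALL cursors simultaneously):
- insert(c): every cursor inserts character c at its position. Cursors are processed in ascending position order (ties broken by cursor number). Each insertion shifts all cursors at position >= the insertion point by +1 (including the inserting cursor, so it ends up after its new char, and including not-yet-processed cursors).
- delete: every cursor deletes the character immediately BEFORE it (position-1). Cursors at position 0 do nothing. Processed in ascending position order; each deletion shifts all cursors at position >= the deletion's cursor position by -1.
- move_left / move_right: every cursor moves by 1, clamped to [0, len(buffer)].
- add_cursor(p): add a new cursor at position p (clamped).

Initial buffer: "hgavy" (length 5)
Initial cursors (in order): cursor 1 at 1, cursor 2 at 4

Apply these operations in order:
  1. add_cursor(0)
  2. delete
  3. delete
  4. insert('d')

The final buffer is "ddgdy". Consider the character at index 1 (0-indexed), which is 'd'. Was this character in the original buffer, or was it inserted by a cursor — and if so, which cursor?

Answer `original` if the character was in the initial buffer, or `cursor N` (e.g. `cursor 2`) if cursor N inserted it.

After op 1 (add_cursor(0)): buffer="hgavy" (len 5), cursors c3@0 c1@1 c2@4, authorship .....
After op 2 (delete): buffer="gay" (len 3), cursors c1@0 c3@0 c2@2, authorship ...
After op 3 (delete): buffer="gy" (len 2), cursors c1@0 c3@0 c2@1, authorship ..
After op 4 (insert('d')): buffer="ddgdy" (len 5), cursors c1@2 c3@2 c2@4, authorship 13.2.
Authorship (.=original, N=cursor N): 1 3 . 2 .
Index 1: author = 3

Answer: cursor 3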